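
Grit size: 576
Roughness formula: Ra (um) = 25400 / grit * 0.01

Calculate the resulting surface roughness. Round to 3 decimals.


Ra = 25400 / 576 * 0.01
= 0.441 um

0.441


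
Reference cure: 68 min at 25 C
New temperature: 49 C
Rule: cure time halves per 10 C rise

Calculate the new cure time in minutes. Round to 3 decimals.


factor = 2^((49-25)/10) = 5.2780
t_new = 68 / 5.2780 = 12.884 min

12.884


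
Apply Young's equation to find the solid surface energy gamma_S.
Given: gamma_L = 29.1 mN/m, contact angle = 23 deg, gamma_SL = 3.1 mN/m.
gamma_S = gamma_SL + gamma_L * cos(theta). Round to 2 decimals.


theta_rad = 23 * pi/180 = 0.401426
gamma_S = 3.1 + 29.1 * cos(0.401426)
= 29.89 mN/m

29.89


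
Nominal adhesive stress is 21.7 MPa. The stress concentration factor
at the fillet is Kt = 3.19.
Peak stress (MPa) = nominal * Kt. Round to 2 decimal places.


Peak = 21.7 * 3.19 = 69.22 MPa

69.22


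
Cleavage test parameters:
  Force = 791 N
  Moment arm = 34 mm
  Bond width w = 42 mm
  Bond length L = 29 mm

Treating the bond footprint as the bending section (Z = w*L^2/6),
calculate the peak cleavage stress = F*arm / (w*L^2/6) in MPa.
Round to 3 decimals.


M = 791 * 34 = 26894 N*mm
Z = 42 * 29^2 / 6 = 35322 / 6 mm^3
sigma = M / Z = 6 * 26894 / 35322 = 161364 / 35322
= 4.568 MPa

4.568


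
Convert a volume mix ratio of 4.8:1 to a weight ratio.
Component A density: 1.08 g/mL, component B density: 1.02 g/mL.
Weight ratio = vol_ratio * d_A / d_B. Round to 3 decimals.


= 4.8 * 1.08 / 1.02 = 5.082

5.082


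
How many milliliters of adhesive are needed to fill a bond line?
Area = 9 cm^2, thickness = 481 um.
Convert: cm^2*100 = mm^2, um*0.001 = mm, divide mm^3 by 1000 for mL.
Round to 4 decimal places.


= (9 * 100) * (481 * 0.001) / 1000
= 0.4329 mL

0.4329


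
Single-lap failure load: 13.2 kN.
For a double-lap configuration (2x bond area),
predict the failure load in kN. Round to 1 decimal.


Failure load = 13.2 * 2 = 26.4 kN

26.4


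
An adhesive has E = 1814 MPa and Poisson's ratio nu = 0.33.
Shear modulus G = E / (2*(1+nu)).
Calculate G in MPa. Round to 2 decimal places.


G = 1814 / (2*(1+0.33))
= 1814 / 2.66
= 681.95 MPa

681.95


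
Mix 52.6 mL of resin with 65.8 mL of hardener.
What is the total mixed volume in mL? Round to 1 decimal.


Total = 52.6 + 65.8 = 118.4 mL

118.4


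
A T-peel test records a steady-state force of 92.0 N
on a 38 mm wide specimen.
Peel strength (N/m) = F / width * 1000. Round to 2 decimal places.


Peel strength = 92.0 / 38 * 1000
= 2421.05 N/m

2421.05


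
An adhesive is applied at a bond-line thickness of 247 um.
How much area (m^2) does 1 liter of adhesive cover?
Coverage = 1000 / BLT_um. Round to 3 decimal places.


Coverage = 1000 / 247 = 4.049 m^2

4.049


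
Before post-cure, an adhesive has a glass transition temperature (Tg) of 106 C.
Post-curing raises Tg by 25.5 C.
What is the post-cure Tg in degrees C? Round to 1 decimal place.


Tg_post = Tg_base + delta_Tg
= 106 + 25.5
= 131.5 C

131.5


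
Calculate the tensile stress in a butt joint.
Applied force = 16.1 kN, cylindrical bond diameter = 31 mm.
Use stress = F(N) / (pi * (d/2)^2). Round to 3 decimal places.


A = pi * 15.5^2 = 754.7676 mm^2
sigma = 16100.0 / 754.7676 = 21.331 MPa

21.331


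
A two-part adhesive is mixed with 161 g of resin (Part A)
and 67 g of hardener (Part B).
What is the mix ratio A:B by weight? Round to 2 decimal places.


Mix ratio = mass_A / mass_B
= 161 / 67
= 2.40

2.40


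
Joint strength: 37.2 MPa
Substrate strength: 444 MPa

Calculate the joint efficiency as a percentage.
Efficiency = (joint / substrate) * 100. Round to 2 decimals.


Efficiency = (37.2 / 444) * 100 = 8.38%

8.38


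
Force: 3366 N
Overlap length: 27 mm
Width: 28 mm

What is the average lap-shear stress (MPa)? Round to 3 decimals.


Average shear stress = F / (overlap * width)
= 3366 / (27 * 28)
= 4.452 MPa

4.452


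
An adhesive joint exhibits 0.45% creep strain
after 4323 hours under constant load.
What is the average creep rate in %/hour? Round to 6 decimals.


Creep rate = strain / time
= 0.45 / 4323
= 0.000104 %/h

0.000104


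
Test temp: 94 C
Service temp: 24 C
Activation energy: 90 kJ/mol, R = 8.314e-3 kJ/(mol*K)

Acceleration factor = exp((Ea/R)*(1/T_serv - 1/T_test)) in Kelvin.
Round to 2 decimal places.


AF = exp((90/0.008314)*(1/297.15 - 1/367.15))
= 1038.59

1038.59


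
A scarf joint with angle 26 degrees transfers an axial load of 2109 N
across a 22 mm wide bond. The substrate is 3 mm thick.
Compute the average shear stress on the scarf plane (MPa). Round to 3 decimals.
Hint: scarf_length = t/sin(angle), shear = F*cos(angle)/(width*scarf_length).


scarf_length = 3 / sin(26 deg) = 6.8435 mm
cos(26 deg) = 0.898794
shear stress = 2109 * 0.898794 / (22 * 6.8435)
= 12.590 MPa

12.590


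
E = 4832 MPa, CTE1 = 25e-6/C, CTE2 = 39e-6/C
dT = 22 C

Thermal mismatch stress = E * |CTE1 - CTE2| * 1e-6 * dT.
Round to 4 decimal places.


= 4832 * 14e-6 * 22
= 1.4883 MPa

1.4883


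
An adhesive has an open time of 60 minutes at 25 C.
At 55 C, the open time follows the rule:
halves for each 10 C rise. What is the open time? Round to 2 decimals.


Factor = 2^((55-25)/10) = 8.0000
Open time = 60 / 8.0000 = 7.50 min

7.50


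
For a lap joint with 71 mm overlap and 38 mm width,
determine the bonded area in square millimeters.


Area = 71 * 38 = 2698 mm^2

2698


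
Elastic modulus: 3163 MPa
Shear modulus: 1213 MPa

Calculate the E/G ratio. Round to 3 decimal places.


E / G = 3163 / 1213 = 2.608

2.608


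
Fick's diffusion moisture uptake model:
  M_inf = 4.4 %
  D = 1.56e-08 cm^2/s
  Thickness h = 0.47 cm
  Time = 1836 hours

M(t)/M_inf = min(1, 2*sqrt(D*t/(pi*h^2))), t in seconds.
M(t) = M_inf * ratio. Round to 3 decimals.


t_sec = 1836 * 3600 = 6609600
ratio = 2*sqrt(1.56e-08*6609600/(pi*0.47^2))
= min(1, 0.770916)
= 0.770916
M(t) = 4.4 * 0.770916 = 3.392 %

3.392


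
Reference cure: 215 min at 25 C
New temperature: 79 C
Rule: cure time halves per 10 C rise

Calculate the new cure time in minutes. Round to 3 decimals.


factor = 2^((79-25)/10) = 42.2243
t_new = 215 / 42.2243 = 5.092 min

5.092


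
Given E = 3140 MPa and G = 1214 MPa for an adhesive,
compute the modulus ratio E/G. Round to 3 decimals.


E/G ratio = 3140 / 1214 = 2.586

2.586


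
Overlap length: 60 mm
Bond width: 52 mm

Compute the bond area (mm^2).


Bond area = 60 * 52 = 3120 mm^2

3120


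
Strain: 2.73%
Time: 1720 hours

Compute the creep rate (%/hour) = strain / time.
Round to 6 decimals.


Creep rate = 2.73 / 1720
= 0.001587 %/h

0.001587


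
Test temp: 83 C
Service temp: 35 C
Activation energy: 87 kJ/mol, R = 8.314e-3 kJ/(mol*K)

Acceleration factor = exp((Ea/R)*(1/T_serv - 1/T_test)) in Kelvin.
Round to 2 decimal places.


AF = exp((87/0.008314)*(1/308.15 - 1/356.15))
= 97.20

97.20


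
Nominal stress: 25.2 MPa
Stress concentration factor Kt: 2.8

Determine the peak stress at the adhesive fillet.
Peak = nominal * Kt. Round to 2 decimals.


Peak stress = 25.2 * 2.8
= 70.56 MPa

70.56


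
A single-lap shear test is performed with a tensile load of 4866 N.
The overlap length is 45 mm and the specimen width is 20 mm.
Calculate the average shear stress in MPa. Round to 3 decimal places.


Shear stress = F / (overlap * width)
= 4866 / (45 * 20)
= 4866 / 900
= 5.407 MPa

5.407


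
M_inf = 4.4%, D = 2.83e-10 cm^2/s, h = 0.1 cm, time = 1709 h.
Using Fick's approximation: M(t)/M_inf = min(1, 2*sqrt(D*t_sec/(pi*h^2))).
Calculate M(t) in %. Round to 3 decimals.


t = 6152400 s
ratio = min(1, 2*sqrt(2.83e-10*6152400/(pi*0.0100)))
= 0.470837
M(t) = 4.4 * 0.470837 = 2.072%

2.072


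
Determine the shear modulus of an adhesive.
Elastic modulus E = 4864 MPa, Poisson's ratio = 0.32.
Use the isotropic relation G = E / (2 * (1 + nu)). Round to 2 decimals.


G = 4864 / (2*(1+0.32)) = 4864 / 2.64
= 1842.42 MPa

1842.42


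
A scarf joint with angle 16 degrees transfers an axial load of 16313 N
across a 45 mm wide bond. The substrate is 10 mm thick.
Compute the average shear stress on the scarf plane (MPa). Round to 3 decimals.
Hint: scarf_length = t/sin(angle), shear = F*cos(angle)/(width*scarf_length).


scarf_length = 10 / sin(16 deg) = 36.2796 mm
cos(16 deg) = 0.961262
shear stress = 16313 * 0.961262 / (45 * 36.2796)
= 9.605 MPa

9.605


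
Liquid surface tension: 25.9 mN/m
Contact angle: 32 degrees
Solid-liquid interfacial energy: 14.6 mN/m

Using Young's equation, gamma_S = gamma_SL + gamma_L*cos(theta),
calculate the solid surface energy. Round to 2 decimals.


gamma_S = 14.6 + 25.9 * cos(32)
= 36.56 mN/m

36.56


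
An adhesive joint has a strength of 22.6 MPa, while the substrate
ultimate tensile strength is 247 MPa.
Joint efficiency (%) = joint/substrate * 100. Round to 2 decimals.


Efficiency = 22.6 / 247 * 100
= 9.15%

9.15


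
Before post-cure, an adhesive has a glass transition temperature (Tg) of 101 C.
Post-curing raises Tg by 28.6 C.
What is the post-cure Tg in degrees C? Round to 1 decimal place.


Tg_post = Tg_base + delta_Tg
= 101 + 28.6
= 129.6 C

129.6


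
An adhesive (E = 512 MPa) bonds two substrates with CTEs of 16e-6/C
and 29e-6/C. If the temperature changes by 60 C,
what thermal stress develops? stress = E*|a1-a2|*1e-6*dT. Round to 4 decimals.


Stress = 512 * |16 - 29| * 1e-6 * 60
= 0.3994 MPa

0.3994


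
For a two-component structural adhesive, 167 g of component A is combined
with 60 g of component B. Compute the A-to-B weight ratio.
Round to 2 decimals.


Weight ratio A:B = 167 / 60
= 2.78

2.78


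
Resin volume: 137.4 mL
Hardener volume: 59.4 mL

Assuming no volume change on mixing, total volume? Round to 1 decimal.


V_total = 137.4 + 59.4 = 196.8 mL

196.8


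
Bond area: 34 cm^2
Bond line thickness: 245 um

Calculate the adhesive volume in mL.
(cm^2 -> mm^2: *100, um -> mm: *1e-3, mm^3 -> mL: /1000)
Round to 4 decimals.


V = 34*100 * 245*1e-3 / 1000
= 0.8330 mL

0.8330


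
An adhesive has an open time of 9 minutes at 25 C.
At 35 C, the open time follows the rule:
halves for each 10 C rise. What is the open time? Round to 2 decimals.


Factor = 2^((35-25)/10) = 2.0000
Open time = 9 / 2.0000 = 4.50 min

4.50


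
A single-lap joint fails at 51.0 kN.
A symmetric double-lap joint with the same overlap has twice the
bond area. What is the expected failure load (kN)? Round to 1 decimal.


Double-lap load = 2 * 51.0 = 102.0 kN

102.0


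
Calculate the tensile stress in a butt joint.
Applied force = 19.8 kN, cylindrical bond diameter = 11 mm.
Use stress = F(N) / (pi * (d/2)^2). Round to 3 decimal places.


A = pi * 5.5^2 = 95.0332 mm^2
sigma = 19800.0 / 95.0332 = 208.348 MPa

208.348


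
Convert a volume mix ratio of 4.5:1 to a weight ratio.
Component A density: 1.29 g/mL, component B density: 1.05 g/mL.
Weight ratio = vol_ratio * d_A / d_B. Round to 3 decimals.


= 4.5 * 1.29 / 1.05 = 5.529

5.529


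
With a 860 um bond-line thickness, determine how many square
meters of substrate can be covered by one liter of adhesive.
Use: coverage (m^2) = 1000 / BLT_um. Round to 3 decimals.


Coverage = 1000 / 860 = 1.163 m^2

1.163


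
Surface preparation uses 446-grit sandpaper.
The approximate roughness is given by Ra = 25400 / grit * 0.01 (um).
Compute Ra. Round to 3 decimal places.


Ra = 25400 / 446 * 0.01
= 254 / 446
= 0.570 um

0.570


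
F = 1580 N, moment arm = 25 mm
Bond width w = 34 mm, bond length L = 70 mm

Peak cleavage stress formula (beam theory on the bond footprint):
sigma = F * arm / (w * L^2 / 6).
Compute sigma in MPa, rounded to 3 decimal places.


sigma = (1580 * 25) / (34 * 4900 / 6)
= 39500 * 6 / 166600
= 237000 / 166600
= 1.423 MPa

1.423


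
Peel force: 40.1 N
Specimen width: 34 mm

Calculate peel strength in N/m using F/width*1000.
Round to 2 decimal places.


Peel strength = 40.1 / 34 * 1000 = 1179.41 N/m

1179.41


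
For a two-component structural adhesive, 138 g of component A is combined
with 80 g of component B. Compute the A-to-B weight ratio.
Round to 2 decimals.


Weight ratio A:B = 138 / 80
= 1.73

1.73


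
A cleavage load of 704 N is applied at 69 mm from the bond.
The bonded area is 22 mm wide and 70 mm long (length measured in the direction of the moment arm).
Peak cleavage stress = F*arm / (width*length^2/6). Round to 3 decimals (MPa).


Moment = 704 * 69 = 48576 N*mm
Section modulus = 22 * 4900 / 6 = 107800 / 6 mm^3
Stress = 48576 / (107800 / 6) = 291456 / 107800
= 2.704 MPa

2.704


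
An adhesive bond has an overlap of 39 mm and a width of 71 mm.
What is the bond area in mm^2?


Bond area = overlap * width
= 39 * 71
= 2769 mm^2

2769


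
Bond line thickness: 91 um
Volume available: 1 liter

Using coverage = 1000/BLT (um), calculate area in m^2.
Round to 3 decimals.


1 L = 1e6 mm^3, thickness = 91 um = 0.091 mm
Area = 1e6 / 0.091 mm^2 = (1e6 / 0.091) / 1e6 m^2 = 1000 / 91 m^2
= 10.989 m^2

10.989


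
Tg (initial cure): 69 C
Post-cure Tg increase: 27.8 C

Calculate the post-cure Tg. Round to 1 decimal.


Post-cure Tg = 69 + 27.8 = 96.8 C

96.8


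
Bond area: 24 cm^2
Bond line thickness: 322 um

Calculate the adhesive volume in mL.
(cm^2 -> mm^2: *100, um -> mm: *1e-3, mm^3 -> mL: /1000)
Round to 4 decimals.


V = 24*100 * 322*1e-3 / 1000
= 0.7728 mL

0.7728


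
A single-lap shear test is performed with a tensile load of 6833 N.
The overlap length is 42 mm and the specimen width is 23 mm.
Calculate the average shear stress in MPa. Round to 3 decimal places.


Shear stress = F / (overlap * width)
= 6833 / (42 * 23)
= 6833 / 966
= 7.073 MPa

7.073


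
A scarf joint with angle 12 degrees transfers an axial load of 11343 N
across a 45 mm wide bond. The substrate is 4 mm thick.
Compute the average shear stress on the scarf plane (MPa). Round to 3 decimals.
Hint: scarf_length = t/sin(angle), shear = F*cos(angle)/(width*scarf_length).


scarf_length = 4 / sin(12 deg) = 19.2389 mm
cos(12 deg) = 0.978148
shear stress = 11343 * 0.978148 / (45 * 19.2389)
= 12.816 MPa

12.816


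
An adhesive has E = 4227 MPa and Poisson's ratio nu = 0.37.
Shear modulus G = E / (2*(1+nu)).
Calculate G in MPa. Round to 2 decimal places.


G = 4227 / (2*(1+0.37))
= 4227 / 2.74
= 1542.70 MPa

1542.70


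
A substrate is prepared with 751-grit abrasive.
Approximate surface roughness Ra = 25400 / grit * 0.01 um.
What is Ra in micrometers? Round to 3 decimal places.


Ra = 25400 / 751 * 0.01 = 0.338 um

0.338


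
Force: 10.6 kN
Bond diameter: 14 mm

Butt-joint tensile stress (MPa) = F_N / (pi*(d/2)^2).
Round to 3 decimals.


F_N = 10.6 * 1000 = 10600.0 N
A = pi*(7.0)^2 = 153.9380 mm^2
stress = 10600.0 / 153.9380 = 68.859 MPa

68.859


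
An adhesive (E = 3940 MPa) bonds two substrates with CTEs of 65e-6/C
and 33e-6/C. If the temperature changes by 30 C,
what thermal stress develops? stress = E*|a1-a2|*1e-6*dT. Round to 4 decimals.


Stress = 3940 * |65 - 33| * 1e-6 * 30
= 3.7824 MPa

3.7824


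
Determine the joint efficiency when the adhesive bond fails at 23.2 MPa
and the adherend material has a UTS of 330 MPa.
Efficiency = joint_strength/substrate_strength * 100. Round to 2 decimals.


Joint efficiency = 23.2 / 330 * 100
= 7.03%

7.03


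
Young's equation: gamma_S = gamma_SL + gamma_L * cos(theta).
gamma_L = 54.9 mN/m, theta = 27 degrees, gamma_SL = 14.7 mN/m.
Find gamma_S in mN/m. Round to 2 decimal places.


cos(27 deg) = 0.891007
gamma_S = 14.7 + 54.9 * 0.891007
= 63.62 mN/m

63.62


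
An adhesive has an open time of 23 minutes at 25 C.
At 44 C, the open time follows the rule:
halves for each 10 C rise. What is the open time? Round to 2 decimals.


Factor = 2^((44-25)/10) = 3.7321
Open time = 23 / 3.7321 = 6.16 min

6.16


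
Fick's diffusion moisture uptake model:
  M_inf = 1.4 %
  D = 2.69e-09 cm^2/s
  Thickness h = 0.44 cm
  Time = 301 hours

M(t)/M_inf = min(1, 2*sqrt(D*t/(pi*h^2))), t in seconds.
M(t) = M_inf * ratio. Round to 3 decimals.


t_sec = 301 * 3600 = 1083600
ratio = 2*sqrt(2.69e-09*1083600/(pi*0.44^2))
= min(1, 0.138456)
= 0.138456
M(t) = 1.4 * 0.138456 = 0.194 %

0.194


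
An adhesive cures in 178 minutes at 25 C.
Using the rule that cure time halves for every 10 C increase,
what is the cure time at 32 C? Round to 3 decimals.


Factor = 2^((32 - 25) / 10) = 1.6245
Cure time = 178 / 1.6245
= 109.572 minutes

109.572


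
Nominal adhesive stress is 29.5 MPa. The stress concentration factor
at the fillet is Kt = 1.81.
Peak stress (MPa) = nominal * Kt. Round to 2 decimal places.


Peak = 29.5 * 1.81 = 53.40 MPa

53.40


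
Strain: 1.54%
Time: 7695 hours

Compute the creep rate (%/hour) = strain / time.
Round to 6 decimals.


Creep rate = 1.54 / 7695
= 0.000200 %/h

0.000200


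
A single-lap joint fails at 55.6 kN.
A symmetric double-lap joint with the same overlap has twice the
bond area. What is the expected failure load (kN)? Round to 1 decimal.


Double-lap load = 2 * 55.6 = 111.2 kN

111.2


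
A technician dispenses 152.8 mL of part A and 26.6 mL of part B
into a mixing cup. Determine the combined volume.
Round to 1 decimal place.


Combined volume = 152.8 + 26.6
= 179.4 mL

179.4


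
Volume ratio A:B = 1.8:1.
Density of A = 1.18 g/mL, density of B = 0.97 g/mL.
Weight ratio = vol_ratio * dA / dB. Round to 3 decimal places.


Wt ratio = 1.8 * 1.18 / 0.97
= 2.190

2.190


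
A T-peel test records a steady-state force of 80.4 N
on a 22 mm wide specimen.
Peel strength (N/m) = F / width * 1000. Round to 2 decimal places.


Peel strength = 80.4 / 22 * 1000
= 3654.55 N/m

3654.55


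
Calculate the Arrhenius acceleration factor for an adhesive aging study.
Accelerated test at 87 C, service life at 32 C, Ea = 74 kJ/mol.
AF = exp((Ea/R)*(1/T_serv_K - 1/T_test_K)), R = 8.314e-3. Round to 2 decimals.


T_test = 360.15 K, T_serv = 305.15 K
Ea/R = 74 / 0.008314 = 8900.65
AF = exp(8900.65 * (1/305.15 - 1/360.15))
= 86.00

86.00


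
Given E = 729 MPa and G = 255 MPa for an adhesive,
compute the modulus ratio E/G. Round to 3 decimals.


E/G ratio = 729 / 255 = 2.859

2.859


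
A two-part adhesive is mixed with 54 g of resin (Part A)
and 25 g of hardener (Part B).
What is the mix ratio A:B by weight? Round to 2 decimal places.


Mix ratio = mass_A / mass_B
= 54 / 25
= 2.16

2.16


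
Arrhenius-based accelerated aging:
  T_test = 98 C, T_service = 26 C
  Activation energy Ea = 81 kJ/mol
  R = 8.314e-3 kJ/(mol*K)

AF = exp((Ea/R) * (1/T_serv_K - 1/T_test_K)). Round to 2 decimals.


T_test_K = 371.15, T_serv_K = 299.15
AF = exp((81/8.314e-3) * (1/299.15 - 1/371.15))
= 554.38

554.38


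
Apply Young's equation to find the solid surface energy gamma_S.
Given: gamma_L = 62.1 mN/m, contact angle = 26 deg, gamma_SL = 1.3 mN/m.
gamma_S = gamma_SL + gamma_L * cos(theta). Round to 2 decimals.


theta_rad = 26 * pi/180 = 0.453786
gamma_S = 1.3 + 62.1 * cos(0.453786)
= 57.12 mN/m

57.12


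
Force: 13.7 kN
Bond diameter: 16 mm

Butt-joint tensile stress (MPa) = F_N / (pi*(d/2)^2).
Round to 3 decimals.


F_N = 13.7 * 1000 = 13700.0 N
A = pi*(8.0)^2 = 201.0619 mm^2
stress = 13700.0 / 201.0619 = 68.138 MPa

68.138


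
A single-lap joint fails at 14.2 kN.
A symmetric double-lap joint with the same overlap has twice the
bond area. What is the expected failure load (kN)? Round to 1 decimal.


Double-lap load = 2 * 14.2 = 28.4 kN

28.4


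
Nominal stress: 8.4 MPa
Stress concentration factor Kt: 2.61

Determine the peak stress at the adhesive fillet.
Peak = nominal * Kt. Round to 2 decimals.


Peak stress = 8.4 * 2.61
= 21.92 MPa

21.92


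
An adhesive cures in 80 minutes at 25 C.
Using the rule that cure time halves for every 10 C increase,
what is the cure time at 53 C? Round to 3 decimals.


Factor = 2^((53 - 25) / 10) = 6.9644
Cure time = 80 / 6.9644
= 11.487 minutes

11.487


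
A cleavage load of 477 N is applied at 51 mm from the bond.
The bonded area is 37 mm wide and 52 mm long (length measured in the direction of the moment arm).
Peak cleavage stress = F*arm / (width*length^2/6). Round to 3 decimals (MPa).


Moment = 477 * 51 = 24327 N*mm
Section modulus = 37 * 2704 / 6 = 100048 / 6 mm^3
Stress = 24327 / (100048 / 6) = 145962 / 100048
= 1.459 MPa

1.459


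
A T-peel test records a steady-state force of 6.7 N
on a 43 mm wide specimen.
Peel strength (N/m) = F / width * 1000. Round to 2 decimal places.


Peel strength = 6.7 / 43 * 1000
= 155.81 N/m

155.81


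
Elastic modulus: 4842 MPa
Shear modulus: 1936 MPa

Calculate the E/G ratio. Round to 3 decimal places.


E / G = 4842 / 1936 = 2.501

2.501


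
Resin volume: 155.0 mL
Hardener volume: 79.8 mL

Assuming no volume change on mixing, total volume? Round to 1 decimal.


V_total = 155.0 + 79.8 = 234.8 mL

234.8


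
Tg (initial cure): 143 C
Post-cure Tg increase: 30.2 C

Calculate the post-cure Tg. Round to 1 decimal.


Post-cure Tg = 143 + 30.2 = 173.2 C

173.2


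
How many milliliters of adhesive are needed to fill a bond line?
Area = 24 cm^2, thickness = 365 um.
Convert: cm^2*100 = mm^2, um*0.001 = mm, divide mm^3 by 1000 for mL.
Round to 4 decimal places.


= (24 * 100) * (365 * 0.001) / 1000
= 0.8760 mL

0.8760


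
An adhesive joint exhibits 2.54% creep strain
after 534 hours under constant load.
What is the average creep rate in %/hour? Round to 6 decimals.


Creep rate = strain / time
= 2.54 / 534
= 0.004757 %/h

0.004757


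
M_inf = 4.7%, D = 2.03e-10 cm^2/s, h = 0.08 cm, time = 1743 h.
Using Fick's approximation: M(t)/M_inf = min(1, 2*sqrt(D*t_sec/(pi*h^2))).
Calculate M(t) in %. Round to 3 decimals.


t = 6274800 s
ratio = min(1, 2*sqrt(2.03e-10*6274800/(pi*0.0064)))
= 0.503400
M(t) = 4.7 * 0.503400 = 2.366%

2.366


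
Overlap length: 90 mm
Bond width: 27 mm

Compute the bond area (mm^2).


Bond area = 90 * 27 = 2430 mm^2

2430


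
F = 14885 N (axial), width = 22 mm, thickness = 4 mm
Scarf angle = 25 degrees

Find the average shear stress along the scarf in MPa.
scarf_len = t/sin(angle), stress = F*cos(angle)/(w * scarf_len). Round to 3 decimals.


scarf_len = 4/sin(25 deg) = 9.4648
cos(25 deg) = 0.906308
stress = 14885*0.906308/(22*9.4648) = 64.787 MPa

64.787


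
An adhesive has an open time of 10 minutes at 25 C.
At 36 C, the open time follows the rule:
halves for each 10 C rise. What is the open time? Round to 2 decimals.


Factor = 2^((36-25)/10) = 2.1435
Open time = 10 / 2.1435 = 4.67 min

4.67


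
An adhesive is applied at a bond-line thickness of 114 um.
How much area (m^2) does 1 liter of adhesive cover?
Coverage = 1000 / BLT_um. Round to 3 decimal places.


Coverage = 1000 / 114 = 8.772 m^2

8.772


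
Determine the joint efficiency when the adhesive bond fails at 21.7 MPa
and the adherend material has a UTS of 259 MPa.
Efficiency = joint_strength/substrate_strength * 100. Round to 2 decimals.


Joint efficiency = 21.7 / 259 * 100
= 8.38%

8.38


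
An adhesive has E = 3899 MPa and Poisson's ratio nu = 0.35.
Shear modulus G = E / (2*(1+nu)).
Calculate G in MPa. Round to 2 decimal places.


G = 3899 / (2*(1+0.35))
= 3899 / 2.70
= 1444.07 MPa

1444.07


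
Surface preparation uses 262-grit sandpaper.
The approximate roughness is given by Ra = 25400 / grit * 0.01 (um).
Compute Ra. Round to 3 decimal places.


Ra = 25400 / 262 * 0.01
= 254 / 262
= 0.969 um

0.969


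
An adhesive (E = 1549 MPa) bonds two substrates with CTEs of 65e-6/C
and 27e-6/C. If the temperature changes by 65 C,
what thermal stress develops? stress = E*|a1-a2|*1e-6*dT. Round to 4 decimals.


Stress = 1549 * |65 - 27| * 1e-6 * 65
= 3.8260 MPa

3.8260


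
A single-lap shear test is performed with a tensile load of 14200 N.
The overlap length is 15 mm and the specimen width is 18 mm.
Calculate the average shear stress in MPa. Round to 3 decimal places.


Shear stress = F / (overlap * width)
= 14200 / (15 * 18)
= 14200 / 270
= 52.593 MPa

52.593


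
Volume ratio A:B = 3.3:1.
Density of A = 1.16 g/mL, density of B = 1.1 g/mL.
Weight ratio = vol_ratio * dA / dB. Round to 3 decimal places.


Wt ratio = 3.3 * 1.16 / 1.1
= 3.480

3.480


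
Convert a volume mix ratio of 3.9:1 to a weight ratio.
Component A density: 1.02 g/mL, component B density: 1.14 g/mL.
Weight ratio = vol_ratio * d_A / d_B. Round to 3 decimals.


= 3.9 * 1.02 / 1.14 = 3.489

3.489


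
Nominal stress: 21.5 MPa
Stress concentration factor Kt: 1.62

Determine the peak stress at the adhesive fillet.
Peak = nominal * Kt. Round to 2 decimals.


Peak stress = 21.5 * 1.62
= 34.83 MPa

34.83


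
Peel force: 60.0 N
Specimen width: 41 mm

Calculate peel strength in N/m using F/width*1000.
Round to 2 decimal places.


Peel strength = 60.0 / 41 * 1000 = 1463.41 N/m

1463.41


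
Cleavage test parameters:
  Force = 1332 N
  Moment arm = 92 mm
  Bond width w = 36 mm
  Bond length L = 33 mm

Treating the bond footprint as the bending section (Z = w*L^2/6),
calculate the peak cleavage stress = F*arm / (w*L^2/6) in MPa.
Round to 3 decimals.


M = 1332 * 92 = 122544 N*mm
Z = 36 * 33^2 / 6 = 39204 / 6 mm^3
sigma = M / Z = 6 * 122544 / 39204 = 735264 / 39204
= 18.755 MPa

18.755


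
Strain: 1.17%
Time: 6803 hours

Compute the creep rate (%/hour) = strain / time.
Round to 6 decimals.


Creep rate = 1.17 / 6803
= 0.000172 %/h

0.000172


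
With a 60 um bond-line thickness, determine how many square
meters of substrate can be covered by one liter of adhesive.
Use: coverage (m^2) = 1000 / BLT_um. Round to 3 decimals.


Coverage = 1000 / 60 = 16.667 m^2

16.667


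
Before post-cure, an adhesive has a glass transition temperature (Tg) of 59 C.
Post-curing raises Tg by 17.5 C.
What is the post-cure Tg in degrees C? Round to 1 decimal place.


Tg_post = Tg_base + delta_Tg
= 59 + 17.5
= 76.5 C

76.5


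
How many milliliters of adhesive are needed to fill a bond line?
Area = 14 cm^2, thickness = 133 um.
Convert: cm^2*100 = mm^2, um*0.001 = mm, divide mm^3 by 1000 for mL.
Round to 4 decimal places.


= (14 * 100) * (133 * 0.001) / 1000
= 0.1862 mL

0.1862


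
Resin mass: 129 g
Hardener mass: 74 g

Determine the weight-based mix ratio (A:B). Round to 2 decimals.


Ratio = 129 / 74 = 1.74

1.74


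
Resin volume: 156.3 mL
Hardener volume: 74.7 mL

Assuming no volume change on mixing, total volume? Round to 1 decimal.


V_total = 156.3 + 74.7 = 231.0 mL

231.0


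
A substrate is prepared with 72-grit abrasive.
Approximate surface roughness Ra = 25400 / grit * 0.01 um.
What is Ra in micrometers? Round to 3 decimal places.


Ra = 25400 / 72 * 0.01 = 3.528 um

3.528


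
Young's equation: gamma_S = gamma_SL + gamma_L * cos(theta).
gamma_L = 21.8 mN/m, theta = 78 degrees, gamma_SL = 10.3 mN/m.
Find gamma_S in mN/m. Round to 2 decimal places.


cos(78 deg) = 0.207912
gamma_S = 10.3 + 21.8 * 0.207912
= 14.83 mN/m

14.83


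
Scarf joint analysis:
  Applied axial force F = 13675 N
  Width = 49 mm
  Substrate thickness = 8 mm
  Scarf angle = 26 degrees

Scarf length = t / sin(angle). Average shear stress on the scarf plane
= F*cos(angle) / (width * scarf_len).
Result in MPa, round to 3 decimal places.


Scarf length = 8 / sin(26 deg) = 18.2494 mm
cos(26 deg) = 0.898794
Shear = 13675 * 0.898794 / (49 * 18.2494)
= 13.745 MPa

13.745


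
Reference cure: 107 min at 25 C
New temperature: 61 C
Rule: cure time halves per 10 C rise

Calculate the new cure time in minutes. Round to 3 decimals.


factor = 2^((61-25)/10) = 12.1257
t_new = 107 / 12.1257 = 8.824 min

8.824


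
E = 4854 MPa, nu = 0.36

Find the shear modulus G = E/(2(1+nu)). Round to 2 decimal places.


G = 4854 / (2 * 1.36)
= 1784.56 MPa

1784.56


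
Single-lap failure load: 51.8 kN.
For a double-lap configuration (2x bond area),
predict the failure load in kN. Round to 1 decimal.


Failure load = 51.8 * 2 = 103.6 kN

103.6


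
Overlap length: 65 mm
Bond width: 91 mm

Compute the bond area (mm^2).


Bond area = 65 * 91 = 5915 mm^2

5915


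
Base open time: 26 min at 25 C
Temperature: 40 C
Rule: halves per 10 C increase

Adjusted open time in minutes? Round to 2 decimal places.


Acceleration = 2^((40-25)/10) = 2.8284
Open time = 26 / 2.8284 = 9.19 min

9.19


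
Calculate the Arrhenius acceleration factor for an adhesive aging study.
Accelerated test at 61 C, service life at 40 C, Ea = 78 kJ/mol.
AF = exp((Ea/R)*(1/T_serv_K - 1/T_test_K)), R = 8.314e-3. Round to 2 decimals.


T_test = 334.15 K, T_serv = 313.15 K
Ea/R = 78 / 0.008314 = 9381.77
AF = exp(9381.77 * (1/313.15 - 1/334.15))
= 6.57

6.57


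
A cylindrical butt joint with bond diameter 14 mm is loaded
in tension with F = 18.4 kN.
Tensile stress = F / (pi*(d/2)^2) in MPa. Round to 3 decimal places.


Area = pi * (14/2)^2 = 153.9380 mm^2
Stress = 18.4*1000 / 153.9380
= 119.529 MPa

119.529


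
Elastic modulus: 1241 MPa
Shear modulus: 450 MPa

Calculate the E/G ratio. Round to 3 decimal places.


E / G = 1241 / 450 = 2.758

2.758


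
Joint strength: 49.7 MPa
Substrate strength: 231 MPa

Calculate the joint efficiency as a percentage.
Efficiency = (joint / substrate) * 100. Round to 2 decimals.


Efficiency = (49.7 / 231) * 100 = 21.52%

21.52


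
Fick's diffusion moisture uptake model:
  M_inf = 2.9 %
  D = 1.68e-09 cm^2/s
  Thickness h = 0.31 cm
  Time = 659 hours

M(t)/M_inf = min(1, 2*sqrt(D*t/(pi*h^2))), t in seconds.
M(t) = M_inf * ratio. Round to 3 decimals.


t_sec = 659 * 3600 = 2372400
ratio = 2*sqrt(1.68e-09*2372400/(pi*0.31^2))
= min(1, 0.229796)
= 0.229796
M(t) = 2.9 * 0.229796 = 0.666 %

0.666


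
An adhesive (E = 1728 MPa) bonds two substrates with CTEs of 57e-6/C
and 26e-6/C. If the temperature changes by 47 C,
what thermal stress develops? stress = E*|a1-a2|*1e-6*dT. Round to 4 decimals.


Stress = 1728 * |57 - 26| * 1e-6 * 47
= 2.5177 MPa

2.5177


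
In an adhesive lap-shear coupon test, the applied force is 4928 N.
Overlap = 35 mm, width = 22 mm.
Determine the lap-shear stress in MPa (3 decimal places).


stress = F / (overlap * width)
= 4928 / (35 * 22)
= 6.400 MPa

6.400


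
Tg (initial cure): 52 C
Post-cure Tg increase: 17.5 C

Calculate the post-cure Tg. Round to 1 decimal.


Post-cure Tg = 52 + 17.5 = 69.5 C

69.5


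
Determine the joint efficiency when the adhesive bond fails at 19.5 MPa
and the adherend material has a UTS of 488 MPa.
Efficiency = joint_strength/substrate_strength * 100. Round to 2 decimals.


Joint efficiency = 19.5 / 488 * 100
= 4.00%

4.00


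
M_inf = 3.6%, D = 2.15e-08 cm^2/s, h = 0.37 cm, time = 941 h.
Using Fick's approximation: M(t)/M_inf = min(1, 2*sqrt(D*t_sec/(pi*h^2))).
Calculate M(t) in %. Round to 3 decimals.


t = 3387600 s
ratio = min(1, 2*sqrt(2.15e-08*3387600/(pi*0.1369)))
= 0.823036
M(t) = 3.6 * 0.823036 = 2.963%

2.963


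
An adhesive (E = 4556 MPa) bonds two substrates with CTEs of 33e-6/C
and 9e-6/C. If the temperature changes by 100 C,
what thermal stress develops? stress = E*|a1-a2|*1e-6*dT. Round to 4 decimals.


Stress = 4556 * |33 - 9| * 1e-6 * 100
= 10.9344 MPa

10.9344


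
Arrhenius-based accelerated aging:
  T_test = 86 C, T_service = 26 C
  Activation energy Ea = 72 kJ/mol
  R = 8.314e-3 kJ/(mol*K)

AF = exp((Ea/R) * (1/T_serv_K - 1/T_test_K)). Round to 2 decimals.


T_test_K = 359.15, T_serv_K = 299.15
AF = exp((72/8.314e-3) * (1/299.15 - 1/359.15))
= 126.00

126.00


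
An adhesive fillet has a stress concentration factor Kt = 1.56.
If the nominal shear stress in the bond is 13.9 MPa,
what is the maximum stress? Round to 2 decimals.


Max stress = 13.9 * 1.56 = 21.68 MPa

21.68


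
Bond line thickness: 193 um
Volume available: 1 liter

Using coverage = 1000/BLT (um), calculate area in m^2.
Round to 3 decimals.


1 L = 1e6 mm^3, thickness = 193 um = 0.193 mm
Area = 1e6 / 0.193 mm^2 = (1e6 / 0.193) / 1e6 m^2 = 1000 / 193 m^2
= 5.181 m^2

5.181


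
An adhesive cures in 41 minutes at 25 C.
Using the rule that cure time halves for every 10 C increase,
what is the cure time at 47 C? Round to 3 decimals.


Factor = 2^((47 - 25) / 10) = 4.5948
Cure time = 41 / 4.5948
= 8.923 minutes

8.923


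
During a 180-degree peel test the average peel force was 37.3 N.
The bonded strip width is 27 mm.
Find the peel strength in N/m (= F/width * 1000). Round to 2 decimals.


Peel strength = F/width * 1000
= 37.3 / 27 * 1000
= 1381.48 N/m

1381.48


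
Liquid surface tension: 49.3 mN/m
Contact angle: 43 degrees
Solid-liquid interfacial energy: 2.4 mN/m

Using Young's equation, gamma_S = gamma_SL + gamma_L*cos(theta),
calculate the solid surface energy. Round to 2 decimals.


gamma_S = 2.4 + 49.3 * cos(43)
= 38.46 mN/m

38.46


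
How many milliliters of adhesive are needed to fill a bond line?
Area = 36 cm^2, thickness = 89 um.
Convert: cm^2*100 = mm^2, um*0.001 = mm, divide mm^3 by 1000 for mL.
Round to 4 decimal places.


= (36 * 100) * (89 * 0.001) / 1000
= 0.3204 mL

0.3204


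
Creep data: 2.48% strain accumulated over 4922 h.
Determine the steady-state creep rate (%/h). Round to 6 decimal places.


Rate = 2.48 / 4922 = 0.000504 %/h

0.000504


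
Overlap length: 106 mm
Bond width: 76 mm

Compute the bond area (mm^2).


Bond area = 106 * 76 = 8056 mm^2

8056


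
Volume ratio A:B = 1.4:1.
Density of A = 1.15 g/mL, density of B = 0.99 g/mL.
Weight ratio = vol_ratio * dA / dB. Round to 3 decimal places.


Wt ratio = 1.4 * 1.15 / 0.99
= 1.626

1.626


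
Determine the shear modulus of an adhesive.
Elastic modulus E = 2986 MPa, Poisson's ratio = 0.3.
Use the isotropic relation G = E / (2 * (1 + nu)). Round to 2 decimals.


G = 2986 / (2*(1+0.3)) = 2986 / 2.60
= 1148.46 MPa

1148.46


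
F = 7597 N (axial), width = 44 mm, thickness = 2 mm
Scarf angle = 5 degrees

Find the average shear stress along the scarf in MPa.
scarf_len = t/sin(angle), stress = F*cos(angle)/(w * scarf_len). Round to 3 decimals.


scarf_len = 2/sin(5 deg) = 22.9474
cos(5 deg) = 0.996195
stress = 7597*0.996195/(44*22.9474) = 7.495 MPa

7.495


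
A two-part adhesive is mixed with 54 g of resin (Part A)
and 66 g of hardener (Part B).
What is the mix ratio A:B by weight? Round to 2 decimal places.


Mix ratio = mass_A / mass_B
= 54 / 66
= 0.82

0.82


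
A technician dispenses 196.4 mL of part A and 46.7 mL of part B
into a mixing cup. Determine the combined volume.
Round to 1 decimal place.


Combined volume = 196.4 + 46.7
= 243.1 mL

243.1


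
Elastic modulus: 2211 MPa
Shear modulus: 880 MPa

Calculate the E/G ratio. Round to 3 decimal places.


E / G = 2211 / 880 = 2.513

2.513


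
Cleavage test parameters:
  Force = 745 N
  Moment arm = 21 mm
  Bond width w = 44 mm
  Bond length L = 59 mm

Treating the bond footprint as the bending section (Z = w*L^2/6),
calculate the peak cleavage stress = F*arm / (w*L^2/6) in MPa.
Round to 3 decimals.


M = 745 * 21 = 15645 N*mm
Z = 44 * 59^2 / 6 = 153164 / 6 mm^3
sigma = M / Z = 6 * 15645 / 153164 = 93870 / 153164
= 0.613 MPa

0.613


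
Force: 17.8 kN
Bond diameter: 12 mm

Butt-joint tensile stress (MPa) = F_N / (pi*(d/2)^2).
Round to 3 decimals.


F_N = 17.8 * 1000 = 17800.0 N
A = pi*(6.0)^2 = 113.0973 mm^2
stress = 17800.0 / 113.0973 = 157.387 MPa

157.387


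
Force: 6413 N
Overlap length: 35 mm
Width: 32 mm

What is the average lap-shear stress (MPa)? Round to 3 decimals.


Average shear stress = F / (overlap * width)
= 6413 / (35 * 32)
= 5.726 MPa

5.726


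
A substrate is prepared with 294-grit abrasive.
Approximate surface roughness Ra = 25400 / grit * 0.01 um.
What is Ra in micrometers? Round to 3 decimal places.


Ra = 25400 / 294 * 0.01 = 0.864 um

0.864


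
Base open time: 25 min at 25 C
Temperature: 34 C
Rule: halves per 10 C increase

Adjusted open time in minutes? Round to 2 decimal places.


Acceleration = 2^((34-25)/10) = 1.8661
Open time = 25 / 1.8661 = 13.40 min

13.40


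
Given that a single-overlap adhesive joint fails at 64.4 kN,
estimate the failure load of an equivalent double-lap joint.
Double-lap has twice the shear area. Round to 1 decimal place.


Double-lap factor = 2
Expected load = 64.4 * 2 = 128.8 kN

128.8


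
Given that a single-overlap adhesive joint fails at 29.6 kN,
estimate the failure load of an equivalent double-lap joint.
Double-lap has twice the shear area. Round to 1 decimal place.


Double-lap factor = 2
Expected load = 29.6 * 2 = 59.2 kN

59.2


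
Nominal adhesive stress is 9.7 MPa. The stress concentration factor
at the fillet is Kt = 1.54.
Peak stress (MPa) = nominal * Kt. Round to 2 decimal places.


Peak = 9.7 * 1.54 = 14.94 MPa

14.94


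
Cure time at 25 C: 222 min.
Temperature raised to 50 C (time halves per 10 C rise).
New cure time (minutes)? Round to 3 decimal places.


Acceleration factor = 2^(25/10) = 5.6569
New time = 222 / 5.6569 = 39.244 min

39.244


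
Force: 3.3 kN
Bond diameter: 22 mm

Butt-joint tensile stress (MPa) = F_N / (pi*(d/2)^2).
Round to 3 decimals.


F_N = 3.3 * 1000 = 3300.0 N
A = pi*(11.0)^2 = 380.1327 mm^2
stress = 3300.0 / 380.1327 = 8.681 MPa

8.681


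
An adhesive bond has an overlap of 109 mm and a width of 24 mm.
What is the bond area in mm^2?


Bond area = overlap * width
= 109 * 24
= 2616 mm^2

2616


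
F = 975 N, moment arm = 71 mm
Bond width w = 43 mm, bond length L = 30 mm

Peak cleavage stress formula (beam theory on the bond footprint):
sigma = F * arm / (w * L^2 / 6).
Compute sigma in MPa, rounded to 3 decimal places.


sigma = (975 * 71) / (43 * 900 / 6)
= 69225 * 6 / 38700
= 415350 / 38700
= 10.733 MPa

10.733


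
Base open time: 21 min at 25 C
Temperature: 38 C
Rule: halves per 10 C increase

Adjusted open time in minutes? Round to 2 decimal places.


Acceleration = 2^((38-25)/10) = 2.4623
Open time = 21 / 2.4623 = 8.53 min

8.53


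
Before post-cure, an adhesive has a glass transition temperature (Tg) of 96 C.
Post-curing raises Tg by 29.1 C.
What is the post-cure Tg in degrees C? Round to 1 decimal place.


Tg_post = Tg_base + delta_Tg
= 96 + 29.1
= 125.1 C

125.1


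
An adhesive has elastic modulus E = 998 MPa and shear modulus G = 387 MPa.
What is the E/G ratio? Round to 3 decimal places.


E/G = 998 / 387 = 2.579

2.579


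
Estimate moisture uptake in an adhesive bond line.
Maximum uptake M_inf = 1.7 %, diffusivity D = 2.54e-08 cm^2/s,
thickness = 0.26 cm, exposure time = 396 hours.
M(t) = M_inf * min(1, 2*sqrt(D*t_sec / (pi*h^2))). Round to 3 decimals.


Convert time: 396 h = 1425600 s
ratio = min(1, 2*sqrt(2.54e-08*1425600/(pi*0.26^2)))
= 0.825843
M(t) = 1.7 * 0.825843 = 1.404%

1.404


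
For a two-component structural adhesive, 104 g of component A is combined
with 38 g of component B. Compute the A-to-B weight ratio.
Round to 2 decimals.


Weight ratio A:B = 104 / 38
= 2.74

2.74


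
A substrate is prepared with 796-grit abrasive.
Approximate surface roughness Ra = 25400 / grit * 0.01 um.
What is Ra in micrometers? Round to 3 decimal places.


Ra = 25400 / 796 * 0.01 = 0.319 um

0.319


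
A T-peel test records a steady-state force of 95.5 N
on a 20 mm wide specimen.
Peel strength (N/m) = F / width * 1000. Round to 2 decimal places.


Peel strength = 95.5 / 20 * 1000
= 4775.00 N/m

4775.00


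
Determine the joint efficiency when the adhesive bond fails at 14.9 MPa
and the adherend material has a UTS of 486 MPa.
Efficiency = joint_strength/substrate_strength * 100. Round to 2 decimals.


Joint efficiency = 14.9 / 486 * 100
= 3.07%

3.07


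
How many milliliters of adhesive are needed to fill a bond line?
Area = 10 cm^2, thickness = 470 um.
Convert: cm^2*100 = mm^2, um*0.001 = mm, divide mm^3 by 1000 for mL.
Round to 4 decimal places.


= (10 * 100) * (470 * 0.001) / 1000
= 0.4700 mL

0.4700
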